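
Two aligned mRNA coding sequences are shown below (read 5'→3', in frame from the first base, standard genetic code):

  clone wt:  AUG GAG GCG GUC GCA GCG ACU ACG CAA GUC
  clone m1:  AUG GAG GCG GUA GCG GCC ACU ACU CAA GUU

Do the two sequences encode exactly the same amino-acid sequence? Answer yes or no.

Codon 1: AUG Met / AUG Met — identical.
Codon 2: GAG Glu / GAG Glu — identical.
Codon 3: GCG Ala / GCG Ala — identical.
Codon 4: GUC Val / GUA Val — synonymous.
Codon 5: GCA Ala / GCG Ala — synonymous.
Codon 6: GCG Ala / GCC Ala — synonymous.
Codon 7: ACU Thr / ACU Thr — identical.
Codon 8: ACG Thr / ACU Thr — synonymous.
Codon 9: CAA Gln / CAA Gln — identical.
Codon 10: GUC Val / GUU Val — synonymous.
Nonsynonymous differences: 0 → same protein.

yes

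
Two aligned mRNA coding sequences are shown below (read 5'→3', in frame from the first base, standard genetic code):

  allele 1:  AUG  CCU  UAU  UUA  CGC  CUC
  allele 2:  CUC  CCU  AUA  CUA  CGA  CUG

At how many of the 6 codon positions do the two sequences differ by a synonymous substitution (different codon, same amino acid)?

Codon 1: AUG Met / CUC Leu — nonsynonymous.
Codon 2: CCU Pro / CCU Pro — identical.
Codon 3: UAU Tyr / AUA Ile — nonsynonymous.
Codon 4: UUA Leu / CUA Leu — synonymous.
Codon 5: CGC Arg / CGA Arg — synonymous.
Codon 6: CUC Leu / CUG Leu — synonymous.
Synonymous differences: 3.

3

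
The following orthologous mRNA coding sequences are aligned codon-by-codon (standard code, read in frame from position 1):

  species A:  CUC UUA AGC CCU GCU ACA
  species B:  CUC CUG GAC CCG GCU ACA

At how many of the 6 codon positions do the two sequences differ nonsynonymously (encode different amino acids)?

1

Codon 1: CUC Leu / CUC Leu — identical.
Codon 2: UUA Leu / CUG Leu — synonymous.
Codon 3: AGC Ser / GAC Asp — nonsynonymous.
Codon 4: CCU Pro / CCG Pro — synonymous.
Codon 5: GCU Ala / GCU Ala — identical.
Codon 6: ACA Thr / ACA Thr — identical.
Nonsynonymous differences: 1.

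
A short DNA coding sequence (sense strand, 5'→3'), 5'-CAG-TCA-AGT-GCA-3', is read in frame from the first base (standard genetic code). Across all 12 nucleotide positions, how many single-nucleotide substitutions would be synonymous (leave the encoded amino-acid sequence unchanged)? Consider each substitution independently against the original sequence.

Codon 1 (CAG, Gln): 1 synonymous substitution.
Codon 2 (TCA, Ser): 3 synonymous substitutions.
Codon 3 (AGT, Ser): 1 synonymous substitution.
Codon 4 (GCA, Ala): 3 synonymous substitutions.
Total: 1 + 3 + 1 + 3 = 8.

8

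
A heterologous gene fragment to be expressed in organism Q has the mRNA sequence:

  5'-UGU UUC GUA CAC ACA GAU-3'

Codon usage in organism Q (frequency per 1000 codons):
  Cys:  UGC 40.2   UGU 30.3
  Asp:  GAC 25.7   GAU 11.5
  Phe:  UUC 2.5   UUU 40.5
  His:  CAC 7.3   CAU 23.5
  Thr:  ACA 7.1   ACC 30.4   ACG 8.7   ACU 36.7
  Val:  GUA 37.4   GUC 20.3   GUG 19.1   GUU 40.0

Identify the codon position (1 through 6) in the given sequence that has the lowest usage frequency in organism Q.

Codon 1 UGU (Cys): 30.3 per 1000.
Codon 2 UUC (Phe): 2.5 per 1000.
Codon 3 GUA (Val): 37.4 per 1000.
Codon 4 CAC (His): 7.3 per 1000.
Codon 5 ACA (Thr): 7.1 per 1000.
Codon 6 GAU (Asp): 11.5 per 1000.
Lowest frequency is 2.5 at codon 2.

2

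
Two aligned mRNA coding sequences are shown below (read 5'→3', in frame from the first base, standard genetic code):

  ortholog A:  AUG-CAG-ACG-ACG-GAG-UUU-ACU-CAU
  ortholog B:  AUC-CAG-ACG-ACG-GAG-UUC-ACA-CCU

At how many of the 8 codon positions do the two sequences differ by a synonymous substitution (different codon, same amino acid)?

Codon 1: AUG Met / AUC Ile — nonsynonymous.
Codon 2: CAG Gln / CAG Gln — identical.
Codon 3: ACG Thr / ACG Thr — identical.
Codon 4: ACG Thr / ACG Thr — identical.
Codon 5: GAG Glu / GAG Glu — identical.
Codon 6: UUU Phe / UUC Phe — synonymous.
Codon 7: ACU Thr / ACA Thr — synonymous.
Codon 8: CAU His / CCU Pro — nonsynonymous.
Synonymous differences: 2.

2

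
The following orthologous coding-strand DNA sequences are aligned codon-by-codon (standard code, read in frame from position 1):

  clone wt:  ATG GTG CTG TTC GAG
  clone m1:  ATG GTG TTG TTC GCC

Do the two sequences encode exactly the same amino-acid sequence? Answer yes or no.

no

Codon 1: ATG Met / ATG Met — identical.
Codon 2: GTG Val / GTG Val — identical.
Codon 3: CTG Leu / TTG Leu — synonymous.
Codon 4: TTC Phe / TTC Phe — identical.
Codon 5: GAG Glu / GCC Ala — nonsynonymous.
Nonsynonymous differences: 1 → different protein.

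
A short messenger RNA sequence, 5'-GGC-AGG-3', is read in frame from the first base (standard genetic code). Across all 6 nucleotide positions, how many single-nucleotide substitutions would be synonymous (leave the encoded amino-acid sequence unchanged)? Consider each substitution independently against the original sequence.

5

Codon 1 (GGC, Gly): 3 synonymous substitutions.
Codon 2 (AGG, Arg): 2 synonymous substitutions.
Total: 3 + 2 = 5.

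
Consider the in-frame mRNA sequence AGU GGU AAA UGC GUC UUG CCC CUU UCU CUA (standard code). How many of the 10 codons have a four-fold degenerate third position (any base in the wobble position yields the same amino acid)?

Codon 1 AGU (Ser): third position 2-fold.
Codon 2 GGU (Gly): third position 4-fold.
Codon 3 AAA (Lys): third position 2-fold.
Codon 4 UGC (Cys): third position 2-fold.
Codon 5 GUC (Val): third position 4-fold.
Codon 6 UUG (Leu): third position 2-fold.
Codon 7 CCC (Pro): third position 4-fold.
Codon 8 CUU (Leu): third position 4-fold.
Codon 9 UCU (Ser): third position 4-fold.
Codon 10 CUA (Leu): third position 4-fold.
Four-fold degenerate third positions: 6.

6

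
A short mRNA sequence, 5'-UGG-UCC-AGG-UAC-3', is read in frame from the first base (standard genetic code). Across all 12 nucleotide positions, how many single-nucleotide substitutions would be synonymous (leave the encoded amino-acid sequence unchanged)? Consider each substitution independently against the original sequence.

Codon 1 (UGG, Trp): 0 synonymous substitutions.
Codon 2 (UCC, Ser): 3 synonymous substitutions.
Codon 3 (AGG, Arg): 2 synonymous substitutions.
Codon 4 (UAC, Tyr): 1 synonymous substitution.
Total: 0 + 3 + 2 + 1 = 6.

6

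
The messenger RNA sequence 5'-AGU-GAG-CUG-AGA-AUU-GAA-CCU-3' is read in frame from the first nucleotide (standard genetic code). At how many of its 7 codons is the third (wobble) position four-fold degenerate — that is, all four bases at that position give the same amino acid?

2

Codon 1 AGU (Ser): third position 2-fold.
Codon 2 GAG (Glu): third position 2-fold.
Codon 3 CUG (Leu): third position 4-fold.
Codon 4 AGA (Arg): third position 2-fold.
Codon 5 AUU (Ile): third position 3-fold.
Codon 6 GAA (Glu): third position 2-fold.
Codon 7 CCU (Pro): third position 4-fold.
Four-fold degenerate third positions: 2.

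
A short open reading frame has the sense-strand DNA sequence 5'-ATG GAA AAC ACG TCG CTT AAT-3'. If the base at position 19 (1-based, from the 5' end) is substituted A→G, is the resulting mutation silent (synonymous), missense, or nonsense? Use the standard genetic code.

missense

Position 19 falls in codon 7: AAT → Asn.
After the substitution the codon is GAT → Asp.
Asn ≠ Asp, so this is a missense mutation.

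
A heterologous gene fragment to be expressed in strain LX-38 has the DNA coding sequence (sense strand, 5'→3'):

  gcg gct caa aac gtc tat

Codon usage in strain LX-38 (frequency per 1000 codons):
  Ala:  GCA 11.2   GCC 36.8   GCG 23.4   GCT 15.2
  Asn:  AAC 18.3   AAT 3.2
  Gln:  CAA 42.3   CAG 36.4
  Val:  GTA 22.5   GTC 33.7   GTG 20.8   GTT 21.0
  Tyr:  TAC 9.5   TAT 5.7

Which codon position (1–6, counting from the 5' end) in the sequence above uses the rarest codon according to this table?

Codon 1 GCG (Ala): 23.4 per 1000.
Codon 2 GCT (Ala): 15.2 per 1000.
Codon 3 CAA (Gln): 42.3 per 1000.
Codon 4 AAC (Asn): 18.3 per 1000.
Codon 5 GTC (Val): 33.7 per 1000.
Codon 6 TAT (Tyr): 5.7 per 1000.
Lowest frequency is 5.7 at codon 6.

6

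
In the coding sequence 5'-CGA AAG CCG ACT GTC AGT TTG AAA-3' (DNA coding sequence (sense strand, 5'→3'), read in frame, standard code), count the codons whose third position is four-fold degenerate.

4

Codon 1 CGA (Arg): third position 4-fold.
Codon 2 AAG (Lys): third position 2-fold.
Codon 3 CCG (Pro): third position 4-fold.
Codon 4 ACT (Thr): third position 4-fold.
Codon 5 GTC (Val): third position 4-fold.
Codon 6 AGT (Ser): third position 2-fold.
Codon 7 TTG (Leu): third position 2-fold.
Codon 8 AAA (Lys): third position 2-fold.
Four-fold degenerate third positions: 4.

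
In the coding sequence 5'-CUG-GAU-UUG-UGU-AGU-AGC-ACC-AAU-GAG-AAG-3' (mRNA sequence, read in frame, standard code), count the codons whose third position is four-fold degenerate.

Codon 1 CUG (Leu): third position 4-fold.
Codon 2 GAU (Asp): third position 2-fold.
Codon 3 UUG (Leu): third position 2-fold.
Codon 4 UGU (Cys): third position 2-fold.
Codon 5 AGU (Ser): third position 2-fold.
Codon 6 AGC (Ser): third position 2-fold.
Codon 7 ACC (Thr): third position 4-fold.
Codon 8 AAU (Asn): third position 2-fold.
Codon 9 GAG (Glu): third position 2-fold.
Codon 10 AAG (Lys): third position 2-fold.
Four-fold degenerate third positions: 2.

2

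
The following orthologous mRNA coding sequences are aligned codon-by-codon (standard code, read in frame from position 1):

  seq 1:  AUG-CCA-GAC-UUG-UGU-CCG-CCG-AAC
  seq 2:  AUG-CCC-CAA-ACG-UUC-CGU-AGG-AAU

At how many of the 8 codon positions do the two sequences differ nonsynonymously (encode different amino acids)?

5

Codon 1: AUG Met / AUG Met — identical.
Codon 2: CCA Pro / CCC Pro — synonymous.
Codon 3: GAC Asp / CAA Gln — nonsynonymous.
Codon 4: UUG Leu / ACG Thr — nonsynonymous.
Codon 5: UGU Cys / UUC Phe — nonsynonymous.
Codon 6: CCG Pro / CGU Arg — nonsynonymous.
Codon 7: CCG Pro / AGG Arg — nonsynonymous.
Codon 8: AAC Asn / AAU Asn — synonymous.
Nonsynonymous differences: 5.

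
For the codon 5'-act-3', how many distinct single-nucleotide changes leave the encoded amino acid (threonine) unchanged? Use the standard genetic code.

3

Position 1: none → 0 synonymous.
Position 2: none → 0 synonymous.
Position 3: ACC, ACA, ACG → 3 synonymous.
Total: 0 + 0 + 3 = 3.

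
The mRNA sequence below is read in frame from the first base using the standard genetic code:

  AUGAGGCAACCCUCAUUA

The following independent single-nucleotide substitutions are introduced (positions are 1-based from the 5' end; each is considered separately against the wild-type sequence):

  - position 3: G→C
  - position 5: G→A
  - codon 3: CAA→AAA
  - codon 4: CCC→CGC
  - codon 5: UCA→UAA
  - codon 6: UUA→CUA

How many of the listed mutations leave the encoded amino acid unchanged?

Codon 1: AUG (Met) → AUC (Ile) — missense.
Codon 2: AGG (Arg) → AAG (Lys) — missense.
Codon 3: CAA (Gln) → AAA (Lys) — missense.
Codon 4: CCC (Pro) → CGC (Arg) — missense.
Codon 5: UCA (Ser) → UAA (Stop) — nonsense.
Codon 6: UUA (Leu) → CUA (Leu) — synonymous.
Synonymous: 1 of 6.

1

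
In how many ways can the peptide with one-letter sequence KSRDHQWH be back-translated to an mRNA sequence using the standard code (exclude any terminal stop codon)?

Lys: 2 codons.
Ser: 6 codons.
Arg: 6 codons.
Asp: 2 codons.
His: 2 codons.
Gln: 2 codons.
Trp: 1 codon.
His: 2 codons.
2 × 6 × 6 × 2 × 2 × 2 × 1 × 2 = 1152.

1152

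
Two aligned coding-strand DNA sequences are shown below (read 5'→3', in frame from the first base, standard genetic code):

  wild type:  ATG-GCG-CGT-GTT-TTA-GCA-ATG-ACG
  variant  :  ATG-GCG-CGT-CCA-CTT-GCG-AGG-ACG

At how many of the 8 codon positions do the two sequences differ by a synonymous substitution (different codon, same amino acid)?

Codon 1: ATG Met / ATG Met — identical.
Codon 2: GCG Ala / GCG Ala — identical.
Codon 3: CGT Arg / CGT Arg — identical.
Codon 4: GTT Val / CCA Pro — nonsynonymous.
Codon 5: TTA Leu / CTT Leu — synonymous.
Codon 6: GCA Ala / GCG Ala — synonymous.
Codon 7: ATG Met / AGG Arg — nonsynonymous.
Codon 8: ACG Thr / ACG Thr — identical.
Synonymous differences: 2.

2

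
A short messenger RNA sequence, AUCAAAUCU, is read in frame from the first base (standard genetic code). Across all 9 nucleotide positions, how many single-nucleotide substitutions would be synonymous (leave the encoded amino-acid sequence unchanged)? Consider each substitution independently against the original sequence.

6

Codon 1 (AUC, Ile): 2 synonymous substitutions.
Codon 2 (AAA, Lys): 1 synonymous substitution.
Codon 3 (UCU, Ser): 3 synonymous substitutions.
Total: 2 + 1 + 3 = 6.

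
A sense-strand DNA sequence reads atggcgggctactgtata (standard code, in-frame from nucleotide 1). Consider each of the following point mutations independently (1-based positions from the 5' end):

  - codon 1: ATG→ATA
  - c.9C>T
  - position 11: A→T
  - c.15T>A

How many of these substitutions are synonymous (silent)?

Codon 1: ATG (Met) → ATA (Ile) — missense.
Codon 3: GGC (Gly) → GGT (Gly) — synonymous.
Codon 4: TAC (Tyr) → TTC (Phe) — missense.
Codon 5: TGT (Cys) → TGA (Stop) — nonsense.
Synonymous: 1 of 4.

1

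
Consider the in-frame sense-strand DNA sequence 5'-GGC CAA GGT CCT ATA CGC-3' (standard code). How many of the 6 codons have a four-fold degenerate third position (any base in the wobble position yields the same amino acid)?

4

Codon 1 GGC (Gly): third position 4-fold.
Codon 2 CAA (Gln): third position 2-fold.
Codon 3 GGT (Gly): third position 4-fold.
Codon 4 CCT (Pro): third position 4-fold.
Codon 5 ATA (Ile): third position 3-fold.
Codon 6 CGC (Arg): third position 4-fold.
Four-fold degenerate third positions: 4.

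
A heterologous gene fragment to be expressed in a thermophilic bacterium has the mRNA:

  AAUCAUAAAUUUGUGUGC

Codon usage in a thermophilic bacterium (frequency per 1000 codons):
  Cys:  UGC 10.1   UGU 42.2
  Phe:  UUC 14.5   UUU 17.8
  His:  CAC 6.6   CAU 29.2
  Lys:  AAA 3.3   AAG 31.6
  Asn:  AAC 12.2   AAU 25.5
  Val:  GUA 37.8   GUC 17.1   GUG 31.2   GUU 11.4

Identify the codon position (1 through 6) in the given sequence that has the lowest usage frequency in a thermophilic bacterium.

3

Codon 1 AAU (Asn): 25.5 per 1000.
Codon 2 CAU (His): 29.2 per 1000.
Codon 3 AAA (Lys): 3.3 per 1000.
Codon 4 UUU (Phe): 17.8 per 1000.
Codon 5 GUG (Val): 31.2 per 1000.
Codon 6 UGC (Cys): 10.1 per 1000.
Lowest frequency is 3.3 at codon 3.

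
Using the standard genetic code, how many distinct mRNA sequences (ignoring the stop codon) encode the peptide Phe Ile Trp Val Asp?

48

Phe: 2 codons.
Ile: 3 codons.
Trp: 1 codon.
Val: 4 codons.
Asp: 2 codons.
2 × 3 × 1 × 4 × 2 = 48.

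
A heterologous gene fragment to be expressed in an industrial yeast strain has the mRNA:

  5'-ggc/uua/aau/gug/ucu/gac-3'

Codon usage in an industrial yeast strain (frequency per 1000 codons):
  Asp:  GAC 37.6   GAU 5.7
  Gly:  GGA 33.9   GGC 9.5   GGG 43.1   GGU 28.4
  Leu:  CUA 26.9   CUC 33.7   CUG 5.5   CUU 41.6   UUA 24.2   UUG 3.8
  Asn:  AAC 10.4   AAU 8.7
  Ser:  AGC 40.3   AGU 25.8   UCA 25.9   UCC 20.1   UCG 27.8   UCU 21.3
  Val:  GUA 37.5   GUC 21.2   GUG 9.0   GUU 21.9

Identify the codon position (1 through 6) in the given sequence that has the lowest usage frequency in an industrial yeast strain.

Codon 1 GGC (Gly): 9.5 per 1000.
Codon 2 UUA (Leu): 24.2 per 1000.
Codon 3 AAU (Asn): 8.7 per 1000.
Codon 4 GUG (Val): 9.0 per 1000.
Codon 5 UCU (Ser): 21.3 per 1000.
Codon 6 GAC (Asp): 37.6 per 1000.
Lowest frequency is 8.7 at codon 3.

3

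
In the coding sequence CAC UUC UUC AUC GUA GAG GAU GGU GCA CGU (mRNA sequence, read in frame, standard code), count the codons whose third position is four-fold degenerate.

4

Codon 1 CAC (His): third position 2-fold.
Codon 2 UUC (Phe): third position 2-fold.
Codon 3 UUC (Phe): third position 2-fold.
Codon 4 AUC (Ile): third position 3-fold.
Codon 5 GUA (Val): third position 4-fold.
Codon 6 GAG (Glu): third position 2-fold.
Codon 7 GAU (Asp): third position 2-fold.
Codon 8 GGU (Gly): third position 4-fold.
Codon 9 GCA (Ala): third position 4-fold.
Codon 10 CGU (Arg): third position 4-fold.
Four-fold degenerate third positions: 4.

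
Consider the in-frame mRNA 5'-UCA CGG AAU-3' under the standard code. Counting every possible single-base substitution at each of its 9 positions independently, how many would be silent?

8

Codon 1 (UCA, Ser): 3 synonymous substitutions.
Codon 2 (CGG, Arg): 4 synonymous substitutions.
Codon 3 (AAU, Asn): 1 synonymous substitution.
Total: 3 + 4 + 1 = 8.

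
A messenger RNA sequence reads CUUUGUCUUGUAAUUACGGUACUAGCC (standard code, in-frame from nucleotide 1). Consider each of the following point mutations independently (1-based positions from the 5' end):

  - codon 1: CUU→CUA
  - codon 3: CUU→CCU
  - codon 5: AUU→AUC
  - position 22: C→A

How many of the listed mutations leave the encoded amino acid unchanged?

2

Codon 1: CUU (Leu) → CUA (Leu) — synonymous.
Codon 3: CUU (Leu) → CCU (Pro) — missense.
Codon 5: AUU (Ile) → AUC (Ile) — synonymous.
Codon 8: CUA (Leu) → AUA (Ile) — missense.
Synonymous: 2 of 4.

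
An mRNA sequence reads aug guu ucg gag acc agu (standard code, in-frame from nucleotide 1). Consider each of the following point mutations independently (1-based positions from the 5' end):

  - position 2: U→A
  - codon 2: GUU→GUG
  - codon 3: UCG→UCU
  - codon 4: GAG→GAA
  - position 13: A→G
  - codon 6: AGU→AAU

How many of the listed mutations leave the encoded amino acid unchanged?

3

Codon 1: AUG (Met) → AAG (Lys) — missense.
Codon 2: GUU (Val) → GUG (Val) — synonymous.
Codon 3: UCG (Ser) → UCU (Ser) — synonymous.
Codon 4: GAG (Glu) → GAA (Glu) — synonymous.
Codon 5: ACC (Thr) → GCC (Ala) — missense.
Codon 6: AGU (Ser) → AAU (Asn) — missense.
Synonymous: 3 of 6.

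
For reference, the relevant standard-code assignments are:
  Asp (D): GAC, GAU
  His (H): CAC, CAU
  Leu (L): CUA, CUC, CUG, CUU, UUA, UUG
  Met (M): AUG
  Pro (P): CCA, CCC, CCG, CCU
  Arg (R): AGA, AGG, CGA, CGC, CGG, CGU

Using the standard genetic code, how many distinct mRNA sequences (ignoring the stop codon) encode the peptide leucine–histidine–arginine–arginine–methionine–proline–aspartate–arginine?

Leu: 6 codons.
His: 2 codons.
Arg: 6 codons.
Arg: 6 codons.
Met: 1 codon.
Pro: 4 codons.
Asp: 2 codons.
Arg: 6 codons.
6 × 2 × 6 × 6 × 1 × 4 × 2 × 6 = 20736.

20736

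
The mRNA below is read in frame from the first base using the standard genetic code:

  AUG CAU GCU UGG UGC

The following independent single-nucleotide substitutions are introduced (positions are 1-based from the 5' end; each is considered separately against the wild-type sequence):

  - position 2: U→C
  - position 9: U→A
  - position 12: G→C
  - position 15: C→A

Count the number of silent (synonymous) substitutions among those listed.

Codon 1: AUG (Met) → ACG (Thr) — missense.
Codon 3: GCU (Ala) → GCA (Ala) — synonymous.
Codon 4: UGG (Trp) → UGC (Cys) — missense.
Codon 5: UGC (Cys) → UGA (Stop) — nonsense.
Synonymous: 1 of 4.

1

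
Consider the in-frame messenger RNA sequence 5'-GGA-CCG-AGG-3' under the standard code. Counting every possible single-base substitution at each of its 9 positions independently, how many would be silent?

Codon 1 (GGA, Gly): 3 synonymous substitutions.
Codon 2 (CCG, Pro): 3 synonymous substitutions.
Codon 3 (AGG, Arg): 2 synonymous substitutions.
Total: 3 + 3 + 2 = 8.

8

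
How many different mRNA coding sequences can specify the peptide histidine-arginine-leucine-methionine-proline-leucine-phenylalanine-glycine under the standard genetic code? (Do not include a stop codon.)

His: 2 codons.
Arg: 6 codons.
Leu: 6 codons.
Met: 1 codon.
Pro: 4 codons.
Leu: 6 codons.
Phe: 2 codons.
Gly: 4 codons.
2 × 6 × 6 × 1 × 4 × 6 × 2 × 4 = 13824.

13824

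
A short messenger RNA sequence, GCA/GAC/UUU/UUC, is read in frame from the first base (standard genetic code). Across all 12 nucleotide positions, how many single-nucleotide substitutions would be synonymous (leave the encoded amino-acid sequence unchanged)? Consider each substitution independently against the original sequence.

6

Codon 1 (GCA, Ala): 3 synonymous substitutions.
Codon 2 (GAC, Asp): 1 synonymous substitution.
Codon 3 (UUU, Phe): 1 synonymous substitution.
Codon 4 (UUC, Phe): 1 synonymous substitution.
Total: 3 + 1 + 1 + 1 = 6.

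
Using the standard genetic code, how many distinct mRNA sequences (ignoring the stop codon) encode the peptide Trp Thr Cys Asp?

16

Trp: 1 codon.
Thr: 4 codons.
Cys: 2 codons.
Asp: 2 codons.
1 × 4 × 2 × 2 = 16.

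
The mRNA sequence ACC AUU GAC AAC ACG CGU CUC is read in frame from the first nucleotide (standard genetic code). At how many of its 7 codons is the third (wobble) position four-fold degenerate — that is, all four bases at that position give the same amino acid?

Codon 1 ACC (Thr): third position 4-fold.
Codon 2 AUU (Ile): third position 3-fold.
Codon 3 GAC (Asp): third position 2-fold.
Codon 4 AAC (Asn): third position 2-fold.
Codon 5 ACG (Thr): third position 4-fold.
Codon 6 CGU (Arg): third position 4-fold.
Codon 7 CUC (Leu): third position 4-fold.
Four-fold degenerate third positions: 4.

4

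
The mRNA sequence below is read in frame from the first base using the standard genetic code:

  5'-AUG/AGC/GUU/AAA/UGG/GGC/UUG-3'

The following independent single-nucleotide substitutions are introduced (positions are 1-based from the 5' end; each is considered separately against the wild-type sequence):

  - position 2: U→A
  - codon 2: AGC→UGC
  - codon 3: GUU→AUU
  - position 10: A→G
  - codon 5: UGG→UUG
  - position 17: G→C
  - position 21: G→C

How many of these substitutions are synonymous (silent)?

Codon 1: AUG (Met) → AAG (Lys) — missense.
Codon 2: AGC (Ser) → UGC (Cys) — missense.
Codon 3: GUU (Val) → AUU (Ile) — missense.
Codon 4: AAA (Lys) → GAA (Glu) — missense.
Codon 5: UGG (Trp) → UUG (Leu) — missense.
Codon 6: GGC (Gly) → GCC (Ala) — missense.
Codon 7: UUG (Leu) → UUC (Phe) — missense.
Synonymous: 0 of 7.

0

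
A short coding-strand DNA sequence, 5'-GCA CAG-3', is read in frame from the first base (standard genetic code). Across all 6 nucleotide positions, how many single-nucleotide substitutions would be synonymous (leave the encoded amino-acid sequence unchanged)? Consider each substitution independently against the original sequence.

Codon 1 (GCA, Ala): 3 synonymous substitutions.
Codon 2 (CAG, Gln): 1 synonymous substitution.
Total: 3 + 1 = 4.

4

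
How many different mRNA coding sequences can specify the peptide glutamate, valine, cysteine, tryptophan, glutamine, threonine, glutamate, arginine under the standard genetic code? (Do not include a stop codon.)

1536

Glu: 2 codons.
Val: 4 codons.
Cys: 2 codons.
Trp: 1 codon.
Gln: 2 codons.
Thr: 4 codons.
Glu: 2 codons.
Arg: 6 codons.
2 × 4 × 2 × 1 × 2 × 4 × 2 × 6 = 1536.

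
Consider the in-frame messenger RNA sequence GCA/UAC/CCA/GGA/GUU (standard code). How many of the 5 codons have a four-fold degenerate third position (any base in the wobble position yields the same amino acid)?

4

Codon 1 GCA (Ala): third position 4-fold.
Codon 2 UAC (Tyr): third position 2-fold.
Codon 3 CCA (Pro): third position 4-fold.
Codon 4 GGA (Gly): third position 4-fold.
Codon 5 GUU (Val): third position 4-fold.
Four-fold degenerate third positions: 4.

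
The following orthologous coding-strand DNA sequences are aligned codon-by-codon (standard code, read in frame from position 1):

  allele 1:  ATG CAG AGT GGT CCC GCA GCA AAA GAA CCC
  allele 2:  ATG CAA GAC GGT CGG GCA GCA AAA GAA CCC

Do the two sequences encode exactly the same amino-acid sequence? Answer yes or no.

no

Codon 1: ATG Met / ATG Met — identical.
Codon 2: CAG Gln / CAA Gln — synonymous.
Codon 3: AGT Ser / GAC Asp — nonsynonymous.
Codon 4: GGT Gly / GGT Gly — identical.
Codon 5: CCC Pro / CGG Arg — nonsynonymous.
Codon 6: GCA Ala / GCA Ala — identical.
Codon 7: GCA Ala / GCA Ala — identical.
Codon 8: AAA Lys / AAA Lys — identical.
Codon 9: GAA Glu / GAA Glu — identical.
Codon 10: CCC Pro / CCC Pro — identical.
Nonsynonymous differences: 2 → different protein.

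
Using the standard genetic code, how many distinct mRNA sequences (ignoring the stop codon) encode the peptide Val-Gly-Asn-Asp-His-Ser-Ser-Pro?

18432

Val: 4 codons.
Gly: 4 codons.
Asn: 2 codons.
Asp: 2 codons.
His: 2 codons.
Ser: 6 codons.
Ser: 6 codons.
Pro: 4 codons.
4 × 4 × 2 × 2 × 2 × 6 × 6 × 4 = 18432.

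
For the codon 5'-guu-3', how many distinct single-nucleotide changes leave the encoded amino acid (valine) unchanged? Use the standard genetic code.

3

Position 1: none → 0 synonymous.
Position 2: none → 0 synonymous.
Position 3: GUC, GUA, GUG → 3 synonymous.
Total: 0 + 0 + 3 = 3.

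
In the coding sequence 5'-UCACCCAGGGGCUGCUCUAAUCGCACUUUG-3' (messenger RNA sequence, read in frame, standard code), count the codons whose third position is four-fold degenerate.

Codon 1 UCA (Ser): third position 4-fold.
Codon 2 CCC (Pro): third position 4-fold.
Codon 3 AGG (Arg): third position 2-fold.
Codon 4 GGC (Gly): third position 4-fold.
Codon 5 UGC (Cys): third position 2-fold.
Codon 6 UCU (Ser): third position 4-fold.
Codon 7 AAU (Asn): third position 2-fold.
Codon 8 CGC (Arg): third position 4-fold.
Codon 9 ACU (Thr): third position 4-fold.
Codon 10 UUG (Leu): third position 2-fold.
Four-fold degenerate third positions: 6.

6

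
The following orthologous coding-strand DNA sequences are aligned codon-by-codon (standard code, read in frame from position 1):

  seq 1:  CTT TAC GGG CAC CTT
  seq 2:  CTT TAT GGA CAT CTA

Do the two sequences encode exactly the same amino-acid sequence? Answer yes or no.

Codon 1: CTT Leu / CTT Leu — identical.
Codon 2: TAC Tyr / TAT Tyr — synonymous.
Codon 3: GGG Gly / GGA Gly — synonymous.
Codon 4: CAC His / CAT His — synonymous.
Codon 5: CTT Leu / CTA Leu — synonymous.
Nonsynonymous differences: 0 → same protein.

yes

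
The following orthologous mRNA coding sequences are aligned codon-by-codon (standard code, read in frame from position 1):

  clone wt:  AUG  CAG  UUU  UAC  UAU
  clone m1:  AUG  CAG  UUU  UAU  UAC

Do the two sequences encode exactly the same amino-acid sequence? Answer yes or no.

Codon 1: AUG Met / AUG Met — identical.
Codon 2: CAG Gln / CAG Gln — identical.
Codon 3: UUU Phe / UUU Phe — identical.
Codon 4: UAC Tyr / UAU Tyr — synonymous.
Codon 5: UAU Tyr / UAC Tyr — synonymous.
Nonsynonymous differences: 0 → same protein.

yes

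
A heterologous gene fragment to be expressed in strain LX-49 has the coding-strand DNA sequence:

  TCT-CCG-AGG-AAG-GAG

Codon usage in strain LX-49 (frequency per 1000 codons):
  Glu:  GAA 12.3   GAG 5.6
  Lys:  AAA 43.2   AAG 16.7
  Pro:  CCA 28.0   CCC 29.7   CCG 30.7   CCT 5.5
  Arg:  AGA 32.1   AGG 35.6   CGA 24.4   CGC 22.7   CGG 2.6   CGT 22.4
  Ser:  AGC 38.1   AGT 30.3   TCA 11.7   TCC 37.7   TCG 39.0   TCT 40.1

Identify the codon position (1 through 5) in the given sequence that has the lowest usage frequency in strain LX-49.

5

Codon 1 TCT (Ser): 40.1 per 1000.
Codon 2 CCG (Pro): 30.7 per 1000.
Codon 3 AGG (Arg): 35.6 per 1000.
Codon 4 AAG (Lys): 16.7 per 1000.
Codon 5 GAG (Glu): 5.6 per 1000.
Lowest frequency is 5.6 at codon 5.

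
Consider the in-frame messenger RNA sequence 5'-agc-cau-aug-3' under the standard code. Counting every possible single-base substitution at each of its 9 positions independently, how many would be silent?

Codon 1 (AGC, Ser): 1 synonymous substitution.
Codon 2 (CAU, His): 1 synonymous substitution.
Codon 3 (AUG, Met): 0 synonymous substitutions.
Total: 1 + 1 + 0 = 2.

2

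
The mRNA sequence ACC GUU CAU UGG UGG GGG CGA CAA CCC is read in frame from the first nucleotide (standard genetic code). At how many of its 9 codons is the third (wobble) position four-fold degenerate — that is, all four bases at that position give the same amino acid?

5

Codon 1 ACC (Thr): third position 4-fold.
Codon 2 GUU (Val): third position 4-fold.
Codon 3 CAU (His): third position 2-fold.
Codon 4 UGG (Trp): third position 1-fold.
Codon 5 UGG (Trp): third position 1-fold.
Codon 6 GGG (Gly): third position 4-fold.
Codon 7 CGA (Arg): third position 4-fold.
Codon 8 CAA (Gln): third position 2-fold.
Codon 9 CCC (Pro): third position 4-fold.
Four-fold degenerate third positions: 5.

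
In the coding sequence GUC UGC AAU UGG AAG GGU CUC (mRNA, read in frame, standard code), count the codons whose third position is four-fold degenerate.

Codon 1 GUC (Val): third position 4-fold.
Codon 2 UGC (Cys): third position 2-fold.
Codon 3 AAU (Asn): third position 2-fold.
Codon 4 UGG (Trp): third position 1-fold.
Codon 5 AAG (Lys): third position 2-fold.
Codon 6 GGU (Gly): third position 4-fold.
Codon 7 CUC (Leu): third position 4-fold.
Four-fold degenerate third positions: 3.

3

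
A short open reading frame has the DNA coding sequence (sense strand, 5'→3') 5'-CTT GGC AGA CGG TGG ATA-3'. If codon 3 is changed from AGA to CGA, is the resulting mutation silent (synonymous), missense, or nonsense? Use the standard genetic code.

silent

Position 7 falls in codon 3: AGA → Arg.
After the substitution the codon is CGA → Arg.
Both encode Arg, so the change is synonymous.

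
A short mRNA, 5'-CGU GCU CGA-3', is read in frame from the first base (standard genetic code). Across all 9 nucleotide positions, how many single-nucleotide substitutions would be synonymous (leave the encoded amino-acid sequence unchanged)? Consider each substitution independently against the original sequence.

10

Codon 1 (CGU, Arg): 3 synonymous substitutions.
Codon 2 (GCU, Ala): 3 synonymous substitutions.
Codon 3 (CGA, Arg): 4 synonymous substitutions.
Total: 3 + 3 + 4 = 10.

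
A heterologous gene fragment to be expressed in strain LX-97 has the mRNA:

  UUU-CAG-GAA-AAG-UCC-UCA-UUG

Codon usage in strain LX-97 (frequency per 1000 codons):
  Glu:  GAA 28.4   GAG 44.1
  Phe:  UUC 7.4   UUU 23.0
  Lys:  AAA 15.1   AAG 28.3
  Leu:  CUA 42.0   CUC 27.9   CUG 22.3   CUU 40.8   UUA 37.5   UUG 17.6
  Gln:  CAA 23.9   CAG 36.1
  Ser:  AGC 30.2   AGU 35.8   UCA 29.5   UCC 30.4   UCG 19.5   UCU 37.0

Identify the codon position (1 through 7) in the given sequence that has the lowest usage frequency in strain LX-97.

7

Codon 1 UUU (Phe): 23.0 per 1000.
Codon 2 CAG (Gln): 36.1 per 1000.
Codon 3 GAA (Glu): 28.4 per 1000.
Codon 4 AAG (Lys): 28.3 per 1000.
Codon 5 UCC (Ser): 30.4 per 1000.
Codon 6 UCA (Ser): 29.5 per 1000.
Codon 7 UUG (Leu): 17.6 per 1000.
Lowest frequency is 17.6 at codon 7.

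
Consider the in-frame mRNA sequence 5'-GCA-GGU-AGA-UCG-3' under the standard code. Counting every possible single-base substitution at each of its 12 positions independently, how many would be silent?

11

Codon 1 (GCA, Ala): 3 synonymous substitutions.
Codon 2 (GGU, Gly): 3 synonymous substitutions.
Codon 3 (AGA, Arg): 2 synonymous substitutions.
Codon 4 (UCG, Ser): 3 synonymous substitutions.
Total: 3 + 3 + 2 + 3 = 11.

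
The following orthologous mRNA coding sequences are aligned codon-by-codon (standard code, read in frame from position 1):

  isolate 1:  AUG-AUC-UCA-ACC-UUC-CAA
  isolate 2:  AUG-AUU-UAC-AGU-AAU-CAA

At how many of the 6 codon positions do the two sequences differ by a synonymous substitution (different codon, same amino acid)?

Codon 1: AUG Met / AUG Met — identical.
Codon 2: AUC Ile / AUU Ile — synonymous.
Codon 3: UCA Ser / UAC Tyr — nonsynonymous.
Codon 4: ACC Thr / AGU Ser — nonsynonymous.
Codon 5: UUC Phe / AAU Asn — nonsynonymous.
Codon 6: CAA Gln / CAA Gln — identical.
Synonymous differences: 1.

1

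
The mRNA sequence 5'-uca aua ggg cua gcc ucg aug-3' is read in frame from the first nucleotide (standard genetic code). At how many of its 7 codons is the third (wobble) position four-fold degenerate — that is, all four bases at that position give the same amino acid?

Codon 1 UCA (Ser): third position 4-fold.
Codon 2 AUA (Ile): third position 3-fold.
Codon 3 GGG (Gly): third position 4-fold.
Codon 4 CUA (Leu): third position 4-fold.
Codon 5 GCC (Ala): third position 4-fold.
Codon 6 UCG (Ser): third position 4-fold.
Codon 7 AUG (Met): third position 1-fold.
Four-fold degenerate third positions: 5.

5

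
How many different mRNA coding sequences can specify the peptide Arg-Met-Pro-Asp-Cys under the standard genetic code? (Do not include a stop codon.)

96

Arg: 6 codons.
Met: 1 codon.
Pro: 4 codons.
Asp: 2 codons.
Cys: 2 codons.
6 × 1 × 4 × 2 × 2 = 96.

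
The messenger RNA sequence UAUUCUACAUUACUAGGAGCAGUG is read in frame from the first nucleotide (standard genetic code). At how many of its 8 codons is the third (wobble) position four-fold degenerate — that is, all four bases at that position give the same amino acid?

6

Codon 1 UAU (Tyr): third position 2-fold.
Codon 2 UCU (Ser): third position 4-fold.
Codon 3 ACA (Thr): third position 4-fold.
Codon 4 UUA (Leu): third position 2-fold.
Codon 5 CUA (Leu): third position 4-fold.
Codon 6 GGA (Gly): third position 4-fold.
Codon 7 GCA (Ala): third position 4-fold.
Codon 8 GUG (Val): third position 4-fold.
Four-fold degenerate third positions: 6.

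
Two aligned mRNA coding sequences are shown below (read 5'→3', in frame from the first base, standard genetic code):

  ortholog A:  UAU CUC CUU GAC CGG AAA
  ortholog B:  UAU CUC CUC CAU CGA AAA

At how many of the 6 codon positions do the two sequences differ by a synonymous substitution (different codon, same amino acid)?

2

Codon 1: UAU Tyr / UAU Tyr — identical.
Codon 2: CUC Leu / CUC Leu — identical.
Codon 3: CUU Leu / CUC Leu — synonymous.
Codon 4: GAC Asp / CAU His — nonsynonymous.
Codon 5: CGG Arg / CGA Arg — synonymous.
Codon 6: AAA Lys / AAA Lys — identical.
Synonymous differences: 2.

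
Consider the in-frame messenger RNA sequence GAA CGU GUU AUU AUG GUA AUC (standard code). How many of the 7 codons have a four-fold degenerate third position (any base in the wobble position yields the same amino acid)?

Codon 1 GAA (Glu): third position 2-fold.
Codon 2 CGU (Arg): third position 4-fold.
Codon 3 GUU (Val): third position 4-fold.
Codon 4 AUU (Ile): third position 3-fold.
Codon 5 AUG (Met): third position 1-fold.
Codon 6 GUA (Val): third position 4-fold.
Codon 7 AUC (Ile): third position 3-fold.
Four-fold degenerate third positions: 3.

3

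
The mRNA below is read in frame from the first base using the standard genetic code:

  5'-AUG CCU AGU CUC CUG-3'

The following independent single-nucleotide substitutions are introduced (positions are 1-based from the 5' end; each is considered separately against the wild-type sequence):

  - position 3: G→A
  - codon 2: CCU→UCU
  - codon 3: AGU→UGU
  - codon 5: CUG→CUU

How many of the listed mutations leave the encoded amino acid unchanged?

Codon 1: AUG (Met) → AUA (Ile) — missense.
Codon 2: CCU (Pro) → UCU (Ser) — missense.
Codon 3: AGU (Ser) → UGU (Cys) — missense.
Codon 5: CUG (Leu) → CUU (Leu) — synonymous.
Synonymous: 1 of 4.

1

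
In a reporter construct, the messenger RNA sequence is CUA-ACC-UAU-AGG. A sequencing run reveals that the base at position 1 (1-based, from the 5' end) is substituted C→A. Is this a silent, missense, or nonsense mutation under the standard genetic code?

missense

Position 1 falls in codon 1: CUA → Leu.
After the substitution the codon is AUA → Ile.
Leu ≠ Ile, so this is a missense mutation.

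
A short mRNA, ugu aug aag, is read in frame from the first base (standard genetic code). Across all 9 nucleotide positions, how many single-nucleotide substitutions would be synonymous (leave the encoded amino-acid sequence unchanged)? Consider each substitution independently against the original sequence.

Codon 1 (UGU, Cys): 1 synonymous substitution.
Codon 2 (AUG, Met): 0 synonymous substitutions.
Codon 3 (AAG, Lys): 1 synonymous substitution.
Total: 1 + 0 + 1 = 2.

2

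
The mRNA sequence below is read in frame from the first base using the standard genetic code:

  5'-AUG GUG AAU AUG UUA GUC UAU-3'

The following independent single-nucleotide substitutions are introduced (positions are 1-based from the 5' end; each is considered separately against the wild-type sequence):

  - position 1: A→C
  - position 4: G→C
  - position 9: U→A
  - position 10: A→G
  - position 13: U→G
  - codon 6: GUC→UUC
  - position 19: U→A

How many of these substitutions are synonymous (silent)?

0

Codon 1: AUG (Met) → CUG (Leu) — missense.
Codon 2: GUG (Val) → CUG (Leu) — missense.
Codon 3: AAU (Asn) → AAA (Lys) — missense.
Codon 4: AUG (Met) → GUG (Val) — missense.
Codon 5: UUA (Leu) → GUA (Val) — missense.
Codon 6: GUC (Val) → UUC (Phe) — missense.
Codon 7: UAU (Tyr) → AAU (Asn) — missense.
Synonymous: 0 of 7.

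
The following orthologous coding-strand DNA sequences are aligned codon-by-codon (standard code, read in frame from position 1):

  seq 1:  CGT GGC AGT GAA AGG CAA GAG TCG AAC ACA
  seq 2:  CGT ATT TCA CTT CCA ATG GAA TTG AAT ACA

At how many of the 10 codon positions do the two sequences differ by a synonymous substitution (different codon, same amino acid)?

Codon 1: CGT Arg / CGT Arg — identical.
Codon 2: GGC Gly / ATT Ile — nonsynonymous.
Codon 3: AGT Ser / TCA Ser — synonymous.
Codon 4: GAA Glu / CTT Leu — nonsynonymous.
Codon 5: AGG Arg / CCA Pro — nonsynonymous.
Codon 6: CAA Gln / ATG Met — nonsynonymous.
Codon 7: GAG Glu / GAA Glu — synonymous.
Codon 8: TCG Ser / TTG Leu — nonsynonymous.
Codon 9: AAC Asn / AAT Asn — synonymous.
Codon 10: ACA Thr / ACA Thr — identical.
Synonymous differences: 3.

3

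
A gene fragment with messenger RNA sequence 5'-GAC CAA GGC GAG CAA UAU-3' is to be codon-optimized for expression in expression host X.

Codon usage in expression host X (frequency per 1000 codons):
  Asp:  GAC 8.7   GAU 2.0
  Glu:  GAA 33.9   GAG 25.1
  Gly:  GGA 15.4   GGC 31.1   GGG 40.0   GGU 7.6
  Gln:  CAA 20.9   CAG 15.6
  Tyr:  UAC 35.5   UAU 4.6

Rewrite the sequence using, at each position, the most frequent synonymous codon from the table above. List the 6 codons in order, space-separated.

Codon 1 (Asp): best is GAC at 8.7.
Codon 2 (Gln): best is CAA at 20.9.
Codon 3 (Gly): best is GGG at 40.0.
Codon 4 (Glu): best is GAA at 33.9.
Codon 5 (Gln): best is CAA at 20.9.
Codon 6 (Tyr): best is UAC at 35.5.

GAC CAA GGG GAA CAA UAC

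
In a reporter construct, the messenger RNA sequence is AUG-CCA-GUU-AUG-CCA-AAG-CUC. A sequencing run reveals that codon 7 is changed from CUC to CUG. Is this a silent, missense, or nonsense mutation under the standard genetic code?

Position 21 falls in codon 7: CUC → Leu.
After the substitution the codon is CUG → Leu.
Both encode Leu, so the change is synonymous.

silent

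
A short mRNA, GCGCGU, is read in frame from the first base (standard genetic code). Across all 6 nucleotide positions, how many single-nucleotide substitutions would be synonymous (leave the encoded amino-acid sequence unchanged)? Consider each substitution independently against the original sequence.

6

Codon 1 (GCG, Ala): 3 synonymous substitutions.
Codon 2 (CGU, Arg): 3 synonymous substitutions.
Total: 3 + 3 = 6.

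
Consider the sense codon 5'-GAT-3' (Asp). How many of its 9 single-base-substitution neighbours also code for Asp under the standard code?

1

Position 1: none → 0 synonymous.
Position 2: none → 0 synonymous.
Position 3: GAC → 1 synonymous.
Total: 0 + 0 + 1 = 1.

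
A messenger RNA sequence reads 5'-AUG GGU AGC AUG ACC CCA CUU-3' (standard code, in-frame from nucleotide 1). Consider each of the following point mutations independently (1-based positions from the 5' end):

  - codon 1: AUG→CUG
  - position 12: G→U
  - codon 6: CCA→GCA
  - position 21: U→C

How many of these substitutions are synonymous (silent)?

Codon 1: AUG (Met) → CUG (Leu) — missense.
Codon 4: AUG (Met) → AUU (Ile) — missense.
Codon 6: CCA (Pro) → GCA (Ala) — missense.
Codon 7: CUU (Leu) → CUC (Leu) — synonymous.
Synonymous: 1 of 4.

1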